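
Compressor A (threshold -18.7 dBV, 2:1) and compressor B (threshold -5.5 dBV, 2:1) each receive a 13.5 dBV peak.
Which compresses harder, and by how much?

A: GR = 32.2 − 32.2/2 = 16.1 dB.
B: GR = 19 − 19/2 = 9.5 dB.
A reduces 6.6 dB more.

A, by 6.6 dB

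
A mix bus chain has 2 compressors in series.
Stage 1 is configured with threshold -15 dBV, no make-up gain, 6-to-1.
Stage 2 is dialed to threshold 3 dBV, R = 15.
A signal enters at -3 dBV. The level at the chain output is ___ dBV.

Stage 1: 12 dB above -15 dBV, reduced 6:1 to 2 dB above → -13 dBV.
Stage 2: -13 dBV ≤ 3 dBV, so stage 2 doesn't engage; output -13 dBV.

-13 dBV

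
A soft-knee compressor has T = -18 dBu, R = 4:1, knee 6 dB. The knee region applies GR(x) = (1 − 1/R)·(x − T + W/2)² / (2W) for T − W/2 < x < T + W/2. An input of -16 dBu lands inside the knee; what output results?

-17.5625 dBu

x − T + W/2 = -16 − (-18) + 3 = 5.
GR = (1 − 1/4) × 5² / 12 = 0.75 × 25 / 12 = 1.5625 dB.
Output = -16 − 1.5625 = -17.5625 dBu.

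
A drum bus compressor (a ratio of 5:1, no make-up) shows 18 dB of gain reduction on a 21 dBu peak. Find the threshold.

Let T be the threshold. Output overshoot = (input overshoot)/R, so 3 − T = (21 − T)/5.
5·(3 − T) = 21 − T → 4·T = 15 − 21 = -6.
T = -6/4 = -1.5 dBu.

-1.5 dBu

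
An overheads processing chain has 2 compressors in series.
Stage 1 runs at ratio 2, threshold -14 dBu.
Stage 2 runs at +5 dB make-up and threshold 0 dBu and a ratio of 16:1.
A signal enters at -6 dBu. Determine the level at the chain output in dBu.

Stage 1: -6 dBu is 8 dB over -14 dBu; at 2:1 that becomes 4 dB over, giving -10 dBu.
Stage 2: -10 dBu is at or below the 0 dBu threshold — no compression; make-up brings it to -5 dBu.

-5 dBu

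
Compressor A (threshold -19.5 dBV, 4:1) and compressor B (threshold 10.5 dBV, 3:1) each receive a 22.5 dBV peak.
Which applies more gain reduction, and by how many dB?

A, by 23.5 dB

A: overshoot 42 dB → output overshoot 10.5 dB → GR 31.5 dB.
B: overshoot 12 dB → output overshoot 4 dB → GR 8 dB.
A applies 23.5 dB more gain reduction.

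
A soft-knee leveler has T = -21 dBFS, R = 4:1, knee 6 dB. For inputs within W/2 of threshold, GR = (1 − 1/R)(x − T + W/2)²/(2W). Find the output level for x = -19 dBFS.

x − T + W/2 = -19 − (-21) + 3 = 5.
GR = (1 − 1/4) × 5² / 12 = 0.75 × 25 / 12 = 1.5625 dB.
Output = -19 − 1.5625 = -20.5625 dBFS.

-20.5625 dBFS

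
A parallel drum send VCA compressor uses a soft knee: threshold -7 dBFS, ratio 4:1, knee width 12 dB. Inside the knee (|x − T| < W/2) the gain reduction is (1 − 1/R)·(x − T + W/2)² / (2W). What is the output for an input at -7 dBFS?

x − T + W/2 = -7 − (-7) + 6 = 6.
GR = (1 − 1/4) × 6² / 24 = 0.75 × 36 / 24 = 1.125 dB.
Output = -7 − 1.125 = -8.125 dBFS.

-8.125 dBFS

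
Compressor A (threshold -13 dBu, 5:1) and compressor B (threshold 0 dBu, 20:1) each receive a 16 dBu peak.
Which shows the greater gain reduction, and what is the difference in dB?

A, by 8 dB

A: 29 dB over, compressed to 5.8 dB over, so 23.2 dB of GR.
B: 16 dB over, compressed to 0.8 dB over, so 15.2 dB of GR.
Difference: 8 dB in favour of A.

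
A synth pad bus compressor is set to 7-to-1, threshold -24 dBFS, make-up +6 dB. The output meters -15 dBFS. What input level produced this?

Remove make-up: -15 − 6 = -21 dBFS.
The compressed level sits -21 − (-24) = 3 dB over threshold.
Input overshoot = R × output overshoot = 21 dB → input = -24 + 21 = -3 dBFS.

-3 dBFS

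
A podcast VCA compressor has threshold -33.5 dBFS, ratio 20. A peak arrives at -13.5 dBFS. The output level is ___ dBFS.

-32.5 dBFS

-13.5 dBFS sits 20 dB over threshold.
At 20:1 the overshoot is divided by 20, leaving 1 dB above threshold.
So the level is -33.5 + 1 = -32.5 dBFS.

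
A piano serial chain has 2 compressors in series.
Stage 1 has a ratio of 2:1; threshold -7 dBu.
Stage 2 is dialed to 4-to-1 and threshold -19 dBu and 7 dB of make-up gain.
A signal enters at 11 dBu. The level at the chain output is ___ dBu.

-6.75 dBu

Stage 1: 11 dBu is 18 dB over -7 dBu; at 2:1 that becomes 9 dB over, giving 2 dBu.
Stage 2: 21 dB above -19 dBu, reduced 4:1 to 5.25 dB above → -13.75 dBu; +7 dB make-up → -6.75 dBu.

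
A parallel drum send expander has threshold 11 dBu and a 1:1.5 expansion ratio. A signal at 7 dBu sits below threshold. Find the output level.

5 dBu

Undershoot = 11 − 7 = 4 dB.
At 1:1.5, that expands to 6 dB under threshold.
Output = 11 − 6 = 5 dBu.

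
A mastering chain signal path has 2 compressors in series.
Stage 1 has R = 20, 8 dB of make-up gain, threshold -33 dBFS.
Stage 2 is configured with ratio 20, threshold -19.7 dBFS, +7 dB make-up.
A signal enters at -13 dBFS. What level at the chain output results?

Stage 1: 20 dB above -33 dBFS, reduced 20:1 to 1 dB above → -32 dBFS; +8 dB make-up → -24 dBFS.
Stage 2: -24 dBFS ≤ -19.7 dBFS, so stage 2 doesn't engage; make-up brings it to -17 dBFS.

-17 dBFS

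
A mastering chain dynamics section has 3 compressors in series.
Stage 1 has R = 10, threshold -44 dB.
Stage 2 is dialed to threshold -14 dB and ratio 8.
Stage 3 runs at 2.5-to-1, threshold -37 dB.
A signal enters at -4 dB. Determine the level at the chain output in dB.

Stage 1: overshoot 40 dB → 40/10 = 4 dB → -40 dB.
Stage 2: -40 dB ≤ -14 dB, so stage 2 doesn't engage; output -40 dB.
Stage 3: -40 dB ≤ -37 dB, so stage 3 doesn't engage; output -40 dB.

-40 dB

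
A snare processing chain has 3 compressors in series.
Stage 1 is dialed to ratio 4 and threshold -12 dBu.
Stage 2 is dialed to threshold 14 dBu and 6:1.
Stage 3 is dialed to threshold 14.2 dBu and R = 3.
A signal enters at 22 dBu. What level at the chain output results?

Stage 1: 22 dBu is 34 dB over -12 dBu; at 4:1 that becomes 8.5 dB over, giving -3.5 dBu.
Stage 2: -3.5 dBu ≤ 14 dBu, so stage 2 doesn't engage; output -3.5 dBu.
Stage 3: -3.5 dBu is at or below the 14.2 dBu threshold — no compression; output -3.5 dBu.

-3.5 dBu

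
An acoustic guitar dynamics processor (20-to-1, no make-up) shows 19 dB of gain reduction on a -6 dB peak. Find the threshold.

-26 dB

Let T be the threshold. Output overshoot = (input overshoot)/R, so -25 − T = (-6 − T)/20.
20·(-25 − T) = -6 − T → 19·T = -500 − (-6) = -494.
T = -494/19 = -26 dB.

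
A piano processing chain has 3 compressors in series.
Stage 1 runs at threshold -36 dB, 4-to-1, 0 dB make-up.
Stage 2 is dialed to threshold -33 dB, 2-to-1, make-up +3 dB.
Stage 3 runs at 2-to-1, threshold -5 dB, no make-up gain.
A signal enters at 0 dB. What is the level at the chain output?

-27 dB

Stage 1: 0 dB is 36 dB over -36 dB; at 4:1 that becomes 9 dB over, giving -27 dB.
Stage 2: overshoot 6 dB → 6/2 = 3 dB → -30 dB; +3 dB make-up → -27 dB.
Stage 3: below threshold (-27 ≤ -5); passes unchanged; output -27 dB.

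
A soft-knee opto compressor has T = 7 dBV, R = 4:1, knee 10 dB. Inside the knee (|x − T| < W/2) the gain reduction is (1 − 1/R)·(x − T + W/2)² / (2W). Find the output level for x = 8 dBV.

6.65 dBV

x − T + W/2 = 8 − 7 + 5 = 6.
GR = (1 − 1/4) × 6² / 20 = 0.75 × 36 / 20 = 1.35 dB.
Output = 8 − 1.35 = 6.65 dBV.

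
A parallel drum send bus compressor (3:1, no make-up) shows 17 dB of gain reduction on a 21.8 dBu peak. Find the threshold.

-3.7 dBu

Gain reduction = 21.8 − 4.8 = 17 dB; output overshoot = GR / (R − 1) = 17 / 2 = 8.5 dB.
Threshold = output − output overshoot = 4.8 − 8.5 = -3.7 dBu.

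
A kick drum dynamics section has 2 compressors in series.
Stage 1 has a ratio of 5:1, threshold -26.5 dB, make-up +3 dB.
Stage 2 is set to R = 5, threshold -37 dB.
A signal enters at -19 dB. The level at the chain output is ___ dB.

-34 dB

Stage 1: -19 dB is 7.5 dB over -26.5 dB; at 5:1 that becomes 1.5 dB over, giving -25 dB; +3 dB make-up → -22 dB.
Stage 2: -22 dB is 15 dB over -37 dB; at 5:1 that becomes 3 dB over, giving -34 dB.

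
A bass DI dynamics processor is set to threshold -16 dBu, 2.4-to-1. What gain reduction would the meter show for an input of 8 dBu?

14 dB

The signal is 24 dB above threshold.
At 2.4:1, output sits 24/2.4 = 10 dB above threshold.
GR = overshoot in − overshoot out = 24 − 10 = 14 dB.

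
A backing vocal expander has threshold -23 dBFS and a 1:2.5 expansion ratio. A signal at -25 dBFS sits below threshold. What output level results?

-28 dBFS

Below threshold, a 1:2.5 expander applies gain = (2.5−1)×(T − x) of attenuation.
(2.5−1) × 2 = 3 dB, so output = -25 − 3 = -28 dBFS.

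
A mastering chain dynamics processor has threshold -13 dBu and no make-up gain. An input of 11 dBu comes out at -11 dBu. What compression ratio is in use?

Input overshoot = 11 − (-13) = 24 dB; output overshoot = -11 − (-13) = 2 dB.
Ratio = 24 / 2 = 12.

12:1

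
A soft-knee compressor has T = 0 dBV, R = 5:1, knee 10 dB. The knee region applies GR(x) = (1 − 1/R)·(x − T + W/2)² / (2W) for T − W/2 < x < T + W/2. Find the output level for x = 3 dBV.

0.44 dBV

x − T + W/2 = 3 − 0 + 5 = 8.
GR = (1 − 1/5) × 8² / 20 = 0.8 × 64 / 20 = 2.56 dB.
Output = 3 − 2.56 = 0.44 dBV.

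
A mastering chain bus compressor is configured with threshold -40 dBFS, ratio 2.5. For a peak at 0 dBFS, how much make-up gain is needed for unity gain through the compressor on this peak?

24 dB

Overshoot 40 dB → 40/2.5 = 16 dB after compression, so the compressed level is -40 + 16 = -24 dBFS.
Make-up = target − compressed = 0 − (-24) = 24 dB.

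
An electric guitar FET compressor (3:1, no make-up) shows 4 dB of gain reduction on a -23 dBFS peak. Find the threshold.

-29 dBFS

Input is 6 dB above T (since output overshoot × R = input overshoot: (-27 − T)·3 = -23 − T gives T = -29 dBFS).
Check: -29 + (-23 − (-29))/3 = -29 + 2 = -27 dBFS. ✓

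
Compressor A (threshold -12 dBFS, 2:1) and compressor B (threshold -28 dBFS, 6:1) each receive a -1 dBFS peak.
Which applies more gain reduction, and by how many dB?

B, by 17 dB

A: GR = 11 − 11/2 = 5.5 dB.
B: GR = 27 − 27/6 = 22.5 dB.
Difference: 17 dB in favour of B.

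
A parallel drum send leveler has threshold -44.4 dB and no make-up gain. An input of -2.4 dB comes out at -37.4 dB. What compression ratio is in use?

Input overshoot = -2.4 − (-44.4) = 42 dB; output overshoot = -37.4 − (-44.4) = 7 dB.
Ratio = 42 / 7 = 6.

6:1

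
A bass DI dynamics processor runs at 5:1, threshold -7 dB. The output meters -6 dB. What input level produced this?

That's 1 dB above the -7 dB threshold.
Input overshoot = R × output overshoot = 5 dB → input = -7 + 5 = -2 dB.

-2 dB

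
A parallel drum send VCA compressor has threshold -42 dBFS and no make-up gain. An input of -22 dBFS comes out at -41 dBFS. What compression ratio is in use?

Input overshoot = -22 − (-42) = 20 dB; output overshoot = -41 − (-42) = 1 dB.
Ratio = 20 / 1 = 20.

20:1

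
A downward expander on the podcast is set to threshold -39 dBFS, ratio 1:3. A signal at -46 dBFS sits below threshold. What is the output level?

-60 dBFS

Below threshold, a 1:3 expander applies gain = (3−1)×(T − x) of attenuation.
(3−1) × 7 = 14 dB, so output = -46 − 14 = -60 dBFS.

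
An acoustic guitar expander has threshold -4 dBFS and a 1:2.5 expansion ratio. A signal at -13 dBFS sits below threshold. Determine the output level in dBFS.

-26.5 dBFS

Below threshold, a 1:2.5 expander applies gain = (2.5−1)×(T − x) of attenuation.
(2.5−1) × 9 = 13.5 dB, so output = -13 − 13.5 = -26.5 dBFS.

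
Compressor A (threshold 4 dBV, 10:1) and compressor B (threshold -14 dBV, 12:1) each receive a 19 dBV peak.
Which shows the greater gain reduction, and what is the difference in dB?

B, by 16.75 dB

A: GR = 15 − 15/10 = 13.5 dB.
B: GR = 33 − 33/12 = 30.25 dB.
B reduces 16.75 dB more.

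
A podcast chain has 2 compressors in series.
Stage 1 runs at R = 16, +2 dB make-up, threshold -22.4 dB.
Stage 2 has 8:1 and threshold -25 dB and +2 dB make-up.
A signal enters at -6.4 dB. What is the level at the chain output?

-22.3 dB

Stage 1: 16 dB above -22.4 dB, reduced 16:1 to 1 dB above → -21.4 dB; +2 dB make-up → -19.4 dB.
Stage 2: overshoot 5.6 dB → 5.6/8 = 0.7 dB → -24.3 dB; +2 dB make-up → -22.3 dB.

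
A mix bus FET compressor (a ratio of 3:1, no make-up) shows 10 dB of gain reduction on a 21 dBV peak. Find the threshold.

6 dBV

Gain reduction = 21 − 11 = 10 dB; output overshoot = GR / (R − 1) = 10 / 2 = 5 dB.
Threshold = output − output overshoot = 11 − 5 = 6 dBV.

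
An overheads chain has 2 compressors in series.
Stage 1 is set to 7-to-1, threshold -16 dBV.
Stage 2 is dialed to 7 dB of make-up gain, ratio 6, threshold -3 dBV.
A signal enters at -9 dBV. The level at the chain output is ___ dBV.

Stage 1: overshoot 7 dB → 7/7 = 1 dB → -15 dBV.
Stage 2: -15 dBV ≤ -3 dBV, so stage 2 doesn't engage; make-up brings it to -8 dBV.

-8 dBV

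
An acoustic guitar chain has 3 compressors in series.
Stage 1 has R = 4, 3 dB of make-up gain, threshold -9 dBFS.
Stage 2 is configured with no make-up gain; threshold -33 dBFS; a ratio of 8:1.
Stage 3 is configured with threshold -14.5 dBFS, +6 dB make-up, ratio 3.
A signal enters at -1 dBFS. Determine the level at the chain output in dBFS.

Stage 1: overshoot 8 dB → 8/4 = 2 dB → -7 dBFS; +3 dB make-up → -4 dBFS.
Stage 2: overshoot 29 dB → 29/8 = 3.625 dB → -29.375 dBFS.
Stage 3: -29.375 dBFS is at or below the -14.5 dBFS threshold — no compression; make-up brings it to -23.375 dBFS.

-23.375 dBFS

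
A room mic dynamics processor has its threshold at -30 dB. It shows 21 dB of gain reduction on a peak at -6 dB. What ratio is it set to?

8:1

Input overshoot = -6 − (-30) = 24 dB.
Output overshoot = 24 − 21 = 3 dB.
Ratio = input overshoot / output overshoot = 24 / 3 = 8.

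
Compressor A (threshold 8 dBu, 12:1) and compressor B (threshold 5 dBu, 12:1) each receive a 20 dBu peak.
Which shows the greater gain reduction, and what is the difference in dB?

A: GR = 12 − 12/12 = 11 dB.
B: GR = 15 − 15/12 = 13.75 dB.
Difference: 2.75 dB in favour of B.

B, by 2.75 dB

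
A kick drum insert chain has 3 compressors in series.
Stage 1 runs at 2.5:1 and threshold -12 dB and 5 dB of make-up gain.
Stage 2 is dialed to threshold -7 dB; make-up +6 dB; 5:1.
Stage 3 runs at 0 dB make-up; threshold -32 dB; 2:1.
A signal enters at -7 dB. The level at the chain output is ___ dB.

-16.3 dB

Stage 1: -7 dB is 5 dB over -12 dB; at 2.5:1 that becomes 2 dB over, giving -10 dB; +5 dB make-up → -5 dB.
Stage 2: 2 dB above -7 dB, reduced 5:1 to 0.4 dB above → -6.6 dB; +6 dB make-up → -0.6 dB.
Stage 3: 31.4 dB above -32 dB, reduced 2:1 to 15.7 dB above → -16.3 dB.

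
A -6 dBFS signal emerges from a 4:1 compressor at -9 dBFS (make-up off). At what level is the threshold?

-10 dBFS

Let T be the threshold. Output overshoot = (input overshoot)/R, so -9 − T = (-6 − T)/4.
4·(-9 − T) = -6 − T → 3·T = -36 − (-6) = -30.
T = -30/3 = -10 dBFS.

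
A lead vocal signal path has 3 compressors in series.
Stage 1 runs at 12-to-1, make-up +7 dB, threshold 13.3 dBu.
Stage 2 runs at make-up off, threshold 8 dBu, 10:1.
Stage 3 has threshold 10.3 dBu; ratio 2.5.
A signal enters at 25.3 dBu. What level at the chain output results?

Stage 1: 25.3 dBu is 12 dB over 13.3 dBu; at 12:1 that becomes 1 dB over, giving 14.3 dBu; +7 dB make-up → 21.3 dBu.
Stage 2: overshoot 13.3 dB → 13.3/10 = 1.33 dB → 9.33 dBu.
Stage 3: below threshold (9.33 ≤ 10.3); passes unchanged; output 9.33 dBu.

9.33 dBu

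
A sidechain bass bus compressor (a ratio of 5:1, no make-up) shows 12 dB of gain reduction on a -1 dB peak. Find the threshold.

Input is 15 dB above T (since output overshoot × R = input overshoot: (-13 − T)·5 = -1 − T gives T = -16 dB).
Check: -16 + (-1 − (-16))/5 = -16 + 3 = -13 dB. ✓

-16 dB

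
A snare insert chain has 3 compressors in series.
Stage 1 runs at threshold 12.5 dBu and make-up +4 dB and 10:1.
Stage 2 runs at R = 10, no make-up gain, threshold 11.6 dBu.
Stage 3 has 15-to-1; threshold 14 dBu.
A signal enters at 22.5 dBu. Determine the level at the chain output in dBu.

12.19 dBu

Stage 1: overshoot 10 dB → 10/10 = 1 dB → 13.5 dBu; +4 dB make-up → 17.5 dBu.
Stage 2: overshoot 5.9 dB → 5.9/10 = 0.59 dB → 12.19 dBu.
Stage 3: below threshold (12.19 ≤ 14); passes unchanged; output 12.19 dBu.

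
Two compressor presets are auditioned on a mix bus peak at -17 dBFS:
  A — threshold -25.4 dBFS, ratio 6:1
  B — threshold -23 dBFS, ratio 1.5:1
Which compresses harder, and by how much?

A: 8.4 dB over, compressed to 1.4 dB over, so 7 dB of GR.
B: 6 dB over, compressed to 4 dB over, so 2 dB of GR.
A reduces 5 dB more.

A, by 5 dB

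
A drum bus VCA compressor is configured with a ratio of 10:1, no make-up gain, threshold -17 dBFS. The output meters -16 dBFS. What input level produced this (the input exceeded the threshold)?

That's 1 dB above the -17 dBFS threshold.
Input overshoot = R × output overshoot = 10 dB → input = -17 + 10 = -7 dBFS.

-7 dBFS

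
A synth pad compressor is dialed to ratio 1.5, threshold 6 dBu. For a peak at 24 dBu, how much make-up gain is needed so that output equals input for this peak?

6 dB

Overshoot 18 dB → 18/1.5 = 12 dB after compression, so the compressed level is 6 + 12 = 18 dBu.
Make-up = target − compressed = 24 − 18 = 6 dB.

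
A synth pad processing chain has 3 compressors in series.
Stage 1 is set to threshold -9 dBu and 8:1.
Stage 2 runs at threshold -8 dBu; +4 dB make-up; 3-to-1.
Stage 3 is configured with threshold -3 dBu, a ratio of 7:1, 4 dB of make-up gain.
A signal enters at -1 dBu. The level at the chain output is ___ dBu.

0 dBu

Stage 1: 8 dB above -9 dBu, reduced 8:1 to 1 dB above → -8 dBu.
Stage 2: -8 dBu is at or below the -8 dBu threshold — no compression; make-up brings it to -4 dBu.
Stage 3: below threshold (-4 ≤ -3); passes unchanged; make-up brings it to 0 dBu.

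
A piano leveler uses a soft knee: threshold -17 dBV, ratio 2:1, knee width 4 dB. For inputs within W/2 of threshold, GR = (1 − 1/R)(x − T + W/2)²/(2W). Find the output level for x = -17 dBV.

-17.25 dBV

x − T + W/2 = -17 − (-17) + 2 = 2.
GR = (1 − 1/2) × 2² / 8 = 0.5 × 4 / 8 = 0.25 dB.
Output = -17 − 0.25 = -17.25 dBV.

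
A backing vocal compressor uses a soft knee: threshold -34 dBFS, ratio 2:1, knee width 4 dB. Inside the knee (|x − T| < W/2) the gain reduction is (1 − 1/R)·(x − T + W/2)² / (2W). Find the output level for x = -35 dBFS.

-35.0625 dBFS

x − T + W/2 = -35 − (-34) + 2 = 1.
GR = (1 − 1/2) × 1² / 8 = 0.5 × 1 / 8 = 0.0625 dB.
Output = -35 − 0.0625 = -35.0625 dBFS.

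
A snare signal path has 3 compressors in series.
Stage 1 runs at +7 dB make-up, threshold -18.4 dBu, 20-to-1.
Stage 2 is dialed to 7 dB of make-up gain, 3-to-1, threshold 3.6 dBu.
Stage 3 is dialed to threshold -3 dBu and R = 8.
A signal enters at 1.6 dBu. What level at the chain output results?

-3.4 dBu

Stage 1: 1.6 dBu is 20 dB over -18.4 dBu; at 20:1 that becomes 1 dB over, giving -17.4 dBu; +7 dB make-up → -10.4 dBu.
Stage 2: below threshold (-10.4 ≤ 3.6); passes unchanged; make-up brings it to -3.4 dBu.
Stage 3: -3.4 dBu ≤ -3 dBu, so stage 3 doesn't engage; output -3.4 dBu.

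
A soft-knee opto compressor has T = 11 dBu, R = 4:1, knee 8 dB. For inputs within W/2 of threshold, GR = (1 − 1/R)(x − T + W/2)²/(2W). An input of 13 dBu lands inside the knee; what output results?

x − T + W/2 = 13 − 11 + 4 = 6.
GR = (1 − 1/4) × 6² / 16 = 0.75 × 36 / 16 = 1.6875 dB.
Output = 13 − 1.6875 = 11.3125 dBu.

11.3125 dBu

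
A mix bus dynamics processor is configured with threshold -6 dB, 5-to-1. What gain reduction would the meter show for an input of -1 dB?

4 dB

Overshoot = -1 − (-6) = 5 dB.
After 5:1 compression the overshoot becomes 5/5 = 1 dB.
Gain reduction = 5 − 1 = 4 dB.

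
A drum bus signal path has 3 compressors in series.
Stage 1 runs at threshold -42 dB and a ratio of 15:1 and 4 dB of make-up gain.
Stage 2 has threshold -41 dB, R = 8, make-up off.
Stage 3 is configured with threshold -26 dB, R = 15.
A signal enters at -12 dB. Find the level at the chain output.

Stage 1: overshoot 30 dB → 30/15 = 2 dB → -40 dB; +4 dB make-up → -36 dB.
Stage 2: 5 dB above -41 dB, reduced 8:1 to 0.625 dB above → -40.375 dB.
Stage 3: below threshold (-40.375 ≤ -26); passes unchanged; output -40.375 dB.

-40.375 dB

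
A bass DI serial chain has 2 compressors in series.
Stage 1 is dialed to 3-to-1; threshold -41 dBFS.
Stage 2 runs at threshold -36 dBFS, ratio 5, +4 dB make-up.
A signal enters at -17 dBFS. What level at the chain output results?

Stage 1: 24 dB above -41 dBFS, reduced 3:1 to 8 dB above → -33 dBFS.
Stage 2: overshoot 3 dB → 3/5 = 0.6 dB → -35.4 dBFS; +4 dB make-up → -31.4 dBFS.

-31.4 dBFS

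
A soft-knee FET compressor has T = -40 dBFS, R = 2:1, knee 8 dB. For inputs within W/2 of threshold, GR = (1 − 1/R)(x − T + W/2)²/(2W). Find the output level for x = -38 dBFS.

-39.125 dBFS

x − T + W/2 = -38 − (-40) + 4 = 6.
GR = (1 − 1/2) × 6² / 16 = 0.5 × 36 / 16 = 1.125 dB.
Output = -38 − 1.125 = -39.125 dBFS.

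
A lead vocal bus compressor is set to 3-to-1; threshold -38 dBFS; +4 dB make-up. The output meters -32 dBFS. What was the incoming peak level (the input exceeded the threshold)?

Stripping the +4 dB make-up gives -36 dBFS at the gain stage.
Post-compression overshoot = -36 − (-38) = 2 dB.
Input overshoot = R × output overshoot = 6 dB → input = -38 + 6 = -32 dBFS.

-32 dBFS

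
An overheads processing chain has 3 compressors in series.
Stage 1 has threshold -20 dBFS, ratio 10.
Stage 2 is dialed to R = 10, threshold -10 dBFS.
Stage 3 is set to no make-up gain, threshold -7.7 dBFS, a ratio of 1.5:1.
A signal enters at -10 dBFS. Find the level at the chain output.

Stage 1: -10 dBFS is 10 dB over -20 dBFS; at 10:1 that becomes 1 dB over, giving -19 dBFS.
Stage 2: -19 dBFS is at or below the -10 dBFS threshold — no compression; output -19 dBFS.
Stage 3: -19 dBFS ≤ -7.7 dBFS, so stage 3 doesn't engage; output -19 dBFS.

-19 dBFS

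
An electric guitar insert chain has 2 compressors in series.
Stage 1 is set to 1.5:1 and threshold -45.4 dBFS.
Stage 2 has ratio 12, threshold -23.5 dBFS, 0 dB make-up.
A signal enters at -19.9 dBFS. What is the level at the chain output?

-28.4 dBFS

Stage 1: overshoot 25.5 dB → 25.5/1.5 = 17 dB → -28.4 dBFS.
Stage 2: below threshold (-28.4 ≤ -23.5); passes unchanged; output -28.4 dBFS.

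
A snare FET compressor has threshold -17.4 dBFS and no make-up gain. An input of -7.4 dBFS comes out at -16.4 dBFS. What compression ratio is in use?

10:1

Input overshoot = -7.4 − (-17.4) = 10 dB; output overshoot = -16.4 − (-17.4) = 1 dB.
Ratio = 10 / 1 = 10.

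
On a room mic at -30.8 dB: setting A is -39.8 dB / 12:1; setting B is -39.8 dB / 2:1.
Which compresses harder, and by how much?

A: overshoot 9 dB → output overshoot 0.75 dB → GR 8.25 dB.
B: overshoot 9 dB → output overshoot 4.5 dB → GR 4.5 dB.
A applies 3.75 dB more gain reduction.

A, by 3.75 dB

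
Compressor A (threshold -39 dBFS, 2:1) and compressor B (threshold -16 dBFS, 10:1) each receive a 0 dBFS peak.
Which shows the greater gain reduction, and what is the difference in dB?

A, by 5.1 dB

A: overshoot 39 dB → output overshoot 19.5 dB → GR 19.5 dB.
B: overshoot 16 dB → output overshoot 1.6 dB → GR 14.4 dB.
A applies 5.1 dB more gain reduction.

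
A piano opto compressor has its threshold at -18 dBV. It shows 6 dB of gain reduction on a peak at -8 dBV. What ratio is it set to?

Input overshoot = -8 − (-18) = 10 dB.
Output overshoot = 10 − 6 = 4 dB.
Ratio = input overshoot / output overshoot = 10 / 4 = 2.5.

2.5:1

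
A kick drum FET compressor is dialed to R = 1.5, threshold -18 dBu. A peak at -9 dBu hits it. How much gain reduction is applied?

3 dB

Overshoot = -9 − (-18) = 9 dB.
At 1.5:1, output sits 9/1.5 = 6 dB above threshold.
GR = overshoot in − overshoot out = 9 − 6 = 3 dB.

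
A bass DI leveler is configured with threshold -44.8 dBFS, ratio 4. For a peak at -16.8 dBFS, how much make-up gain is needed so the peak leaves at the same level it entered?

21 dB

The peak compresses to -44.8 + 28/4 = -37.8 dBFS.
To reach -16.8 dBFS requires -16.8 − (-37.8) = 21 dB of make-up.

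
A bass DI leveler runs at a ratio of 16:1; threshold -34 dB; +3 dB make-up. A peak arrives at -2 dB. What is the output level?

-29 dB

-2 dB sits 32 dB over threshold.
The 32 dB excess becomes 2 dB after 16:1 reduction.
That puts the output at -32 dB; make-up adds 3 dB, giving -29 dB.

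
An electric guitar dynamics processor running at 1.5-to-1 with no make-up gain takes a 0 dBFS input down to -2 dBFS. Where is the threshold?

-6 dBFS

Input is 6 dB above T (since output overshoot × R = input overshoot: (-2 − T)·1.5 = 0 − T gives T = -6 dBFS).
Check: -6 + (0 − (-6))/1.5 = -6 + 4 = -2 dBFS. ✓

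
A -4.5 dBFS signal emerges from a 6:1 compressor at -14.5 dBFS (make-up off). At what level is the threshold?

-16.5 dBFS

Let T be the threshold. Output overshoot = (input overshoot)/R, so -14.5 − T = (-4.5 − T)/6.
6·(-14.5 − T) = -4.5 − T → 5·T = -87 − (-4.5) = -82.5.
T = -82.5/5 = -16.5 dBFS.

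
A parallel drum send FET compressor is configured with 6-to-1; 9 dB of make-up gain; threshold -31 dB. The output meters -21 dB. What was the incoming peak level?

-25 dB

Stripping the +9 dB make-up gives -30 dB at the gain stage.
That's 1 dB above the -31 dB threshold.
Undo the ratio: input overshoot = 1 × 6 = 6 dB, giving input = -25 dB.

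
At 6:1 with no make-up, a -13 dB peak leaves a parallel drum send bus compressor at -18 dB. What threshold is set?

-19 dB

Input is 6 dB above T (since output overshoot × R = input overshoot: (-18 − T)·6 = -13 − T gives T = -19 dB).
Check: -19 + (-13 − (-19))/6 = -19 + 1 = -18 dB. ✓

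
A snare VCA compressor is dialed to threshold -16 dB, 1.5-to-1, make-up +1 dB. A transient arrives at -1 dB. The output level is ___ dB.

Overshoot: -1 − (-16) = 15 dB.
1.5:1 compression reduces that to 15/1.5 = 10 dB over.
That puts the output at -6 dB; make-up adds 1 dB, giving -5 dB.

-5 dB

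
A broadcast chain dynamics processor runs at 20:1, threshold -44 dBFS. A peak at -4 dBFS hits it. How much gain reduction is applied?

38 dB

-4 dBFS exceeds the threshold by 40 dB.
After 20:1 compression the overshoot becomes 40/20 = 2 dB.
Gain reduction = 40 − 2 = 38 dB.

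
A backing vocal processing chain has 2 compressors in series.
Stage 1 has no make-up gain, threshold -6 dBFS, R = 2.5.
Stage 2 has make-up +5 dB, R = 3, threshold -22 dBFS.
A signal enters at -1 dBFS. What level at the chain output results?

Stage 1: 5 dB above -6 dBFS, reduced 2.5:1 to 2 dB above → -4 dBFS.
Stage 2: overshoot 18 dB → 18/3 = 6 dB → -16 dBFS; +5 dB make-up → -11 dBFS.

-11 dBFS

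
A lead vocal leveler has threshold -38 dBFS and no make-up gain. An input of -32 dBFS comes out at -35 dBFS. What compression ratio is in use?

2:1

Input overshoot = -32 − (-38) = 6 dB; output overshoot = -35 − (-38) = 3 dB.
Ratio = 6 / 3 = 2.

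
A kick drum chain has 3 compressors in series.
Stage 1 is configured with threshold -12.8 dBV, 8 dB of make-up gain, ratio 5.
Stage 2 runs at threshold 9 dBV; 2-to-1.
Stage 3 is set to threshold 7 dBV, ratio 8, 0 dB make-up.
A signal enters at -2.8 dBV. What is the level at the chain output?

Stage 1: 10 dB above -12.8 dBV, reduced 5:1 to 2 dB above → -10.8 dBV; +8 dB make-up → -2.8 dBV.
Stage 2: below threshold (-2.8 ≤ 9); passes unchanged; output -2.8 dBV.
Stage 3: below threshold (-2.8 ≤ 7); passes unchanged; output -2.8 dBV.

-2.8 dBV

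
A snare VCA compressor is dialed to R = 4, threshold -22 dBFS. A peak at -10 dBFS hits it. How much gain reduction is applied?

-10 dBFS exceeds the threshold by 12 dB.
A 4:1 ratio leaves 3 dB of that excess.
So the signal is attenuated by 12 − 3 = 9 dB.

9 dB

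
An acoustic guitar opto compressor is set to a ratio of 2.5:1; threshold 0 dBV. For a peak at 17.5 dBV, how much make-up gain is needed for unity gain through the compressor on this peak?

10.5 dB

The peak compresses to 0 + 17.5/2.5 = 7 dBV.
To reach 17.5 dBV requires 17.5 − 7 = 10.5 dB of make-up.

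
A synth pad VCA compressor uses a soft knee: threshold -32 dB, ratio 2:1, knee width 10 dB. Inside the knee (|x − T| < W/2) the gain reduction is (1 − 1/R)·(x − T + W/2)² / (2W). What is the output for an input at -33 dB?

x − T + W/2 = -33 − (-32) + 5 = 4.
GR = (1 − 1/2) × 4² / 20 = 0.5 × 16 / 20 = 0.4 dB.
Output = -33 − 0.4 = -33.4 dB.

-33.4 dB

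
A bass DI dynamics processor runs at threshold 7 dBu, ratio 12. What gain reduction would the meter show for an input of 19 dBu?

11 dB

Overshoot = 19 − 7 = 12 dB.
After 12:1 compression the overshoot becomes 12/12 = 1 dB.
GR = overshoot in − overshoot out = 12 − 1 = 11 dB.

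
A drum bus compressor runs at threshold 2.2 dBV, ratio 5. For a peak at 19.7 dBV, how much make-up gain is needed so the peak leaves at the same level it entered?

14 dB

Without make-up, output = threshold + overshoot/5 = 2.2 + 3.5 = 5.7 dBV.
Gap to target: 14 dB.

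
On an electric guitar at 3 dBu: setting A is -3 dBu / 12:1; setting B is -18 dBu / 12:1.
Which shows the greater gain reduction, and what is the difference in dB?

B, by 13.75 dB

A: GR = 6 − 6/12 = 5.5 dB.
B: GR = 21 − 21/12 = 19.25 dB.
B reduces 13.75 dB more.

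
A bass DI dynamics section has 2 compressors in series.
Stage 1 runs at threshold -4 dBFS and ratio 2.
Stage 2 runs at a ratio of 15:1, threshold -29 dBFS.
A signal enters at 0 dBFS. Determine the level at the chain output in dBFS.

-27.2 dBFS

Stage 1: overshoot 4 dB → 4/2 = 2 dB → -2 dBFS.
Stage 2: -2 dBFS is 27 dB over -29 dBFS; at 15:1 that becomes 1.8 dB over, giving -27.2 dBFS.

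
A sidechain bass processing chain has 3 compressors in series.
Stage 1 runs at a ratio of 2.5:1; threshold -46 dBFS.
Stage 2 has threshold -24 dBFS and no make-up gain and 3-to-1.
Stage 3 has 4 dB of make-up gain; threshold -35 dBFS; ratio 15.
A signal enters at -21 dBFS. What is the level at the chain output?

-32 dBFS

Stage 1: -21 dBFS is 25 dB over -46 dBFS; at 2.5:1 that becomes 10 dB over, giving -36 dBFS.
Stage 2: -36 dBFS is at or below the -24 dBFS threshold — no compression; output -36 dBFS.
Stage 3: -36 dBFS is at or below the -35 dBFS threshold — no compression; make-up brings it to -32 dBFS.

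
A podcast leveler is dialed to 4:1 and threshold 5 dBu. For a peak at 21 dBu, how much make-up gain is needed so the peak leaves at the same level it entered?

Overshoot 16 dB → 16/4 = 4 dB after compression, so the compressed level is 5 + 4 = 9 dBu.
Make-up = target − compressed = 21 − 9 = 12 dB.

12 dB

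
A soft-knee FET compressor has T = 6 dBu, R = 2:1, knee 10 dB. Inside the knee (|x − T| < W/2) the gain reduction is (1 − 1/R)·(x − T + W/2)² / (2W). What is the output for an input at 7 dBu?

6.1 dBu

x − T + W/2 = 7 − 6 + 5 = 6.
GR = (1 − 1/2) × 6² / 20 = 0.5 × 36 / 20 = 0.9 dB.
Output = 7 − 0.9 = 6.1 dBu.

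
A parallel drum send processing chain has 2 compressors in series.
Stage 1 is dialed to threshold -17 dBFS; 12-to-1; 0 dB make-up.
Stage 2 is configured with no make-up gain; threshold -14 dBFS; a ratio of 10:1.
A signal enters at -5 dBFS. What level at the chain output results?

Stage 1: 12 dB above -17 dBFS, reduced 12:1 to 1 dB above → -16 dBFS.
Stage 2: -16 dBFS is at or below the -14 dBFS threshold — no compression; output -16 dBFS.

-16 dBFS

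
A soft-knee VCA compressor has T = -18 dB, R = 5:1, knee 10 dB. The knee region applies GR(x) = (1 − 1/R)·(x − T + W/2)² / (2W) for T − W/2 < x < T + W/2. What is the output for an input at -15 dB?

x − T + W/2 = -15 − (-18) + 5 = 8.
GR = (1 − 1/5) × 8² / 20 = 0.8 × 64 / 20 = 2.56 dB.
Output = -15 − 2.56 = -17.56 dB.

-17.56 dB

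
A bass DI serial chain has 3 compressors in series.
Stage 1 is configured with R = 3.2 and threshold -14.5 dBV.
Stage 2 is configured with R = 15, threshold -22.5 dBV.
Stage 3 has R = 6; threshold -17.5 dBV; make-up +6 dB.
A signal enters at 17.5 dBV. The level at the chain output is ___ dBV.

-15.3 dBV

Stage 1: 17.5 dBV is 32 dB over -14.5 dBV; at 3.2:1 that becomes 10 dB over, giving -4.5 dBV.
Stage 2: overshoot 18 dB → 18/15 = 1.2 dB → -21.3 dBV.
Stage 3: -21.3 dBV ≤ -17.5 dBV, so stage 3 doesn't engage; make-up brings it to -15.3 dBV.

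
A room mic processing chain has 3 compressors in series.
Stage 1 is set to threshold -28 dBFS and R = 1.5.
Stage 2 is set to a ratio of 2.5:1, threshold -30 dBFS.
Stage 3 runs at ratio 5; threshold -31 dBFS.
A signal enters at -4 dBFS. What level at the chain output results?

Stage 1: -4 dBFS is 24 dB over -28 dBFS; at 1.5:1 that becomes 16 dB over, giving -12 dBFS.
Stage 2: 18 dB above -30 dBFS, reduced 2.5:1 to 7.2 dB above → -22.8 dBFS.
Stage 3: -22.8 dBFS is 8.2 dB over -31 dBFS; at 5:1 that becomes 1.64 dB over, giving -29.36 dBFS.

-29.36 dBFS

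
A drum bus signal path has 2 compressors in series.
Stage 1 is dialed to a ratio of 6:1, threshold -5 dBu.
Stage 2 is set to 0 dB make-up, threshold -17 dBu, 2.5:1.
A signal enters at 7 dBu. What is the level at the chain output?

-11.4 dBu

Stage 1: 12 dB above -5 dBu, reduced 6:1 to 2 dB above → -3 dBu.
Stage 2: 14 dB above -17 dBu, reduced 2.5:1 to 5.6 dB above → -11.4 dBu.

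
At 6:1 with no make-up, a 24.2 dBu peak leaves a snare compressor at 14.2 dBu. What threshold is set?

12.2 dBu

Input is 12 dB above T (since output overshoot × R = input overshoot: (14.2 − T)·6 = 24.2 − T gives T = 12.2 dBu).
Check: 12.2 + (24.2 − 12.2)/6 = 12.2 + 2 = 14.2 dBu. ✓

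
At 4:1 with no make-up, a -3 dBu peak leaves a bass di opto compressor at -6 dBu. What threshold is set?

-7 dBu

Let T be the threshold. Output overshoot = (input overshoot)/R, so -6 − T = (-3 − T)/4.
4·(-6 − T) = -3 − T → 3·T = -24 − (-3) = -21.
T = -21/3 = -7 dBu.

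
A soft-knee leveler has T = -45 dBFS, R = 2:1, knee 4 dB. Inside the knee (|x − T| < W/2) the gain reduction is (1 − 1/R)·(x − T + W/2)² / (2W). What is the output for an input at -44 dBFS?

x − T + W/2 = -44 − (-45) + 2 = 3.
GR = (1 − 1/2) × 3² / 8 = 0.5 × 9 / 8 = 0.5625 dB.
Output = -44 − 0.5625 = -44.5625 dBFS.

-44.5625 dBFS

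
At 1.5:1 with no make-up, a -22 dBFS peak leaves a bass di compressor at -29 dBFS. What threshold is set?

Let T be the threshold. Output overshoot = (input overshoot)/R, so -29 − T = (-22 − T)/1.5.
1.5·(-29 − T) = -22 − T → 0.5·T = -43.5 − (-22) = -21.5.
T = -21.5/0.5 = -43 dBFS.

-43 dBFS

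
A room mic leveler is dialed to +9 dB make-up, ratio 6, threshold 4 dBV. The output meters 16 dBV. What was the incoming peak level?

Remove make-up: 16 − 9 = 7 dBV.
That's 3 dB above the 4 dBV threshold.
Input overshoot = R × output overshoot = 18 dB → input = 4 + 18 = 22 dBV.

22 dBV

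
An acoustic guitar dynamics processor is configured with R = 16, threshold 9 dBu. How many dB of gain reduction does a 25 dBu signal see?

25 dBu exceeds the threshold by 16 dB.
A 16:1 ratio leaves 1 dB of that excess.
So the signal is attenuated by 16 − 1 = 15 dB.

15 dB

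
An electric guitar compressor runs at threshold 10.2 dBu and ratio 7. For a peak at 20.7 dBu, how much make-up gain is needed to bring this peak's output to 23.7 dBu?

Without make-up, output = threshold + overshoot/7 = 10.2 + 1.5 = 11.7 dBu.
Gap to target: 12 dB.

12 dB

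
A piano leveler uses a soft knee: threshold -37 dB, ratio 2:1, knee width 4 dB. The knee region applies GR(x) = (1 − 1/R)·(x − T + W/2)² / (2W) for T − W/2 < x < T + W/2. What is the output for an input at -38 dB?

-38.0625 dB

x − T + W/2 = -38 − (-37) + 2 = 1.
GR = (1 − 1/2) × 1² / 8 = 0.5 × 1 / 8 = 0.0625 dB.
Output = -38 − 0.0625 = -38.0625 dB.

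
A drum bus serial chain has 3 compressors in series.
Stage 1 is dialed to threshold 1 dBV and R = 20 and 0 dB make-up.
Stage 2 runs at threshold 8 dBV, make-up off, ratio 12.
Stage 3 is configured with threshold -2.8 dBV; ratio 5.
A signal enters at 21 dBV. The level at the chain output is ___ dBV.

Stage 1: overshoot 20 dB → 20/20 = 1 dB → 2 dBV.
Stage 2: 2 dBV ≤ 8 dBV, so stage 2 doesn't engage; output 2 dBV.
Stage 3: overshoot 4.8 dB → 4.8/5 = 0.96 dB → -1.84 dBV.

-1.84 dBV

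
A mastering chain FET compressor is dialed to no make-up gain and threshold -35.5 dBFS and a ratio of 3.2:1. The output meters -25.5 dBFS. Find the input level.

The compressed level sits -25.5 − (-35.5) = 10 dB over threshold.
Before 3.2:1 compression the overshoot was 10 × 3.2 = 32 dB, so input = -35.5 + 32 = -3.5 dBFS.

-3.5 dBFS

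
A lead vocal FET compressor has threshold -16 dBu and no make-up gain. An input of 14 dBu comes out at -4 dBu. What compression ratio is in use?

2.5:1

Input overshoot = 14 − (-16) = 30 dB; output overshoot = -4 − (-16) = 12 dB.
Ratio = 30 / 12 = 2.5.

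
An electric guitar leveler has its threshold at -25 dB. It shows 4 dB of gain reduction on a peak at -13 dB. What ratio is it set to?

Input overshoot = -13 − (-25) = 12 dB.
Output overshoot = 12 − 4 = 8 dB.
Ratio = input overshoot / output overshoot = 12 / 8 = 1.5.

1.5:1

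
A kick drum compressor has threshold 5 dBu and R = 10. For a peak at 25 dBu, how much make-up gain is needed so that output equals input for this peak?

18 dB

The peak compresses to 5 + 20/10 = 7 dBu.
To reach 25 dBu requires 25 − 7 = 18 dB of make-up.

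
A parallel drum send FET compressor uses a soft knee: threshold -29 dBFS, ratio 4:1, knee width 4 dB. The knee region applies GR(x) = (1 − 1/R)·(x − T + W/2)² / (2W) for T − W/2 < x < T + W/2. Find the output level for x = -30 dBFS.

x − T + W/2 = -30 − (-29) + 2 = 1.
GR = (1 − 1/4) × 1² / 8 = 0.75 × 1 / 8 = 0.09375 dB.
Output = -30 − 0.09375 = -30.09375 dBFS.

-30.09375 dBFS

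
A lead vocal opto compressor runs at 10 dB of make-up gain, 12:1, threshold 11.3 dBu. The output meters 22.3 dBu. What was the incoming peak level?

Remove make-up: 22.3 − 10 = 12.3 dBu.
Post-compression overshoot = 12.3 − 11.3 = 1 dB.
Before 12:1 compression the overshoot was 1 × 12 = 12 dB, so input = 11.3 + 12 = 23.3 dBu.

23.3 dBu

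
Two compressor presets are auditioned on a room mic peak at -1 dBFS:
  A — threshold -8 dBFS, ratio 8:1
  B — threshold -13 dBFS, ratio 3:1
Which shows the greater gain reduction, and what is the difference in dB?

B, by 1.875 dB

A: overshoot 7 dB → output overshoot 0.875 dB → GR 6.125 dB.
B: overshoot 12 dB → output overshoot 4 dB → GR 8 dB.
B reduces 1.875 dB more.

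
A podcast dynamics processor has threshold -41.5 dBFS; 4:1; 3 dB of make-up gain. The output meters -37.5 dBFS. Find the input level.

-37.5 dBFS

Remove make-up: -37.5 − 3 = -40.5 dBFS.
The compressed level sits -40.5 − (-41.5) = 1 dB over threshold.
Before 4:1 compression the overshoot was 1 × 4 = 4 dB, so input = -41.5 + 4 = -37.5 dBFS.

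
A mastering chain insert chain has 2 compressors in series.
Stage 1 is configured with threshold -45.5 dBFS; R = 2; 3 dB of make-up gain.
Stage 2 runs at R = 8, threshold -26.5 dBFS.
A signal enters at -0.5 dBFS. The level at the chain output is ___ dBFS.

-25.6875 dBFS

Stage 1: -0.5 dBFS is 45 dB over -45.5 dBFS; at 2:1 that becomes 22.5 dB over, giving -23 dBFS; +3 dB make-up → -20 dBFS.
Stage 2: overshoot 6.5 dB → 6.5/8 = 0.8125 dB → -25.6875 dBFS.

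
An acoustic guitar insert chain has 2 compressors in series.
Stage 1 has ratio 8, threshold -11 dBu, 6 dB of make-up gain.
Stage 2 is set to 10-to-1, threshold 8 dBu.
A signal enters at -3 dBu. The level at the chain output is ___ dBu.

-4 dBu

Stage 1: 8 dB above -11 dBu, reduced 8:1 to 1 dB above → -10 dBu; +6 dB make-up → -4 dBu.
Stage 2: -4 dBu is at or below the 8 dBu threshold — no compression; output -4 dBu.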